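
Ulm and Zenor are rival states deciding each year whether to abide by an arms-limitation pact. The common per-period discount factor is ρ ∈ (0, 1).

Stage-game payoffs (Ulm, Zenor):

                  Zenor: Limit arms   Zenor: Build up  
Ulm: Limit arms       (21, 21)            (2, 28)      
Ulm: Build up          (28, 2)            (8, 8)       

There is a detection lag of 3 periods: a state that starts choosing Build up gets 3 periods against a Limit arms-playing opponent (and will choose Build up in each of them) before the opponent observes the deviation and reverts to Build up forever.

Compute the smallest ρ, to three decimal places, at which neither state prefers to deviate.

The best deviation is to choose Build up for all 3 undetected periods, earning 28 each, then 8 forever once detected.
Deviation value: 28(1−ρ^3)/(1−ρ) + 8ρ^3/(1−ρ); cooperation value: 21/(1−ρ).
IC: 21 ≥ 28(1−ρ^3) + 8ρ^3 = 28 − 20ρ^3.
So ρ^3 ≥ 7/20, giving ρ ≥ (7/20)^(1/3) ≈ 0.705.

0.705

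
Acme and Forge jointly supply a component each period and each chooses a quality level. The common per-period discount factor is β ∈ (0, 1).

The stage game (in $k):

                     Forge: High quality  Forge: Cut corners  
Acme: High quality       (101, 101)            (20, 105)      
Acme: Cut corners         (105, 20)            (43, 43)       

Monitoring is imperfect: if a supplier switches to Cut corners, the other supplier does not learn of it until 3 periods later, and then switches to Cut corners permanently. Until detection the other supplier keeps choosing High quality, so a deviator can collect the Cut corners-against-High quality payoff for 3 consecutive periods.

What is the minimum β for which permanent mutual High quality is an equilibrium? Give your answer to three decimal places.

0.401

The best deviation is to choose Cut corners for all 3 undetected periods, earning 105 each, then 43 forever once detected.
Deviation value: 105(1−β^3)/(1−β) + 43β^3/(1−β); cooperation value: 101/(1−β).
IC: 101 ≥ 105(1−β^3) + 43β^3 = 105 − 62β^3.
So β^3 ≥ 4/62 = 2/31, giving β ≥ (2/31)^(1/3) ≈ 0.401.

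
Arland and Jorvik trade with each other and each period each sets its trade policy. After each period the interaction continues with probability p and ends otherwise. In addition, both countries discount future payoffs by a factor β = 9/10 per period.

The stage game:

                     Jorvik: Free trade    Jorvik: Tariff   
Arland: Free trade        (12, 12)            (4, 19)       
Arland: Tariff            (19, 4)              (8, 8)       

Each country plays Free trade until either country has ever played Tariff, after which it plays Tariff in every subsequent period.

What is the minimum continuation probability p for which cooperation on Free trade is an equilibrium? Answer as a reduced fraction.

Expected continuation weight on next period's payoff is β·p = 9/10·p, which plays the role of the discount factor.
Cooperation requires 9/10·p ≥ (19−12)/(19−8) = 7/11, hence p ≥ 70/99.

70/99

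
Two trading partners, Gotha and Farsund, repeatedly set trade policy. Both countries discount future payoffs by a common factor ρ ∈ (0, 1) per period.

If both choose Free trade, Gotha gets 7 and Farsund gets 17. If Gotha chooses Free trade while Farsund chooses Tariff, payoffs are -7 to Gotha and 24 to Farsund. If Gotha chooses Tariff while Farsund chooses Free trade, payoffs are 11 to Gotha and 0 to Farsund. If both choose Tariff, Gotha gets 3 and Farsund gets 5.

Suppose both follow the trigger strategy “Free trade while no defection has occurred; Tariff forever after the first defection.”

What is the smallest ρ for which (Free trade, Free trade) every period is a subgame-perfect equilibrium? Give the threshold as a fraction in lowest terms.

1/2

Gotha's threshold: (11−7)/(11−3) = 1/2.
Farsund's threshold: (24−17)/(24−5) = 7/19.
1/2 > 7/19, so Gotha binds and ρ* = 1/2.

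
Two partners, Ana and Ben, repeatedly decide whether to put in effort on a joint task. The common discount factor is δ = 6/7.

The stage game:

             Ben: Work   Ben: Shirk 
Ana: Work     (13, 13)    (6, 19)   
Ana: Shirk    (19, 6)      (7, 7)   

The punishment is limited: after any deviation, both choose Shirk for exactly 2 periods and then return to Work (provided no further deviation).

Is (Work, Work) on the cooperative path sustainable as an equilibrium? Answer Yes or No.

Yes

A one-shot deviation gives 19 now, then 7 for 2 periods, then back to 13.
Gain from deviating: (19−13) today; loss: (13−7) in each of the next 2 periods.
No-deviation condition: (13−7)(δ+…+δ^2) ≥ 19−13, i.e. δ+…+δ^2 ≥ 1.
At δ = 6/7: δ+…+δ^2 = 1.5918 ≥ 1.0000.
So cooperation is sustainable.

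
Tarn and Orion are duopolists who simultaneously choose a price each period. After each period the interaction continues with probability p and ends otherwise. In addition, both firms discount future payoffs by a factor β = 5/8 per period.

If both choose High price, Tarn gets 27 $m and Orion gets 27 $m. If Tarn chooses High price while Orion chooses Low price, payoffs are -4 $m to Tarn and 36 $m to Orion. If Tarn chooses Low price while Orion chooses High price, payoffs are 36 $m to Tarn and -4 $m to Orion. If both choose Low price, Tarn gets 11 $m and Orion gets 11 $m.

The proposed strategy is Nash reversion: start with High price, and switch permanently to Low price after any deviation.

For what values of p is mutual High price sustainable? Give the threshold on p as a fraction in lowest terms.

With continuation probability p and discount β, the effective per-period discount factor is βp.
Grim-trigger IC: βp ≥ (36−27)/(36−11) = 9/25.
So p ≥ (9/25)/(5/8) = 72/125.

72/125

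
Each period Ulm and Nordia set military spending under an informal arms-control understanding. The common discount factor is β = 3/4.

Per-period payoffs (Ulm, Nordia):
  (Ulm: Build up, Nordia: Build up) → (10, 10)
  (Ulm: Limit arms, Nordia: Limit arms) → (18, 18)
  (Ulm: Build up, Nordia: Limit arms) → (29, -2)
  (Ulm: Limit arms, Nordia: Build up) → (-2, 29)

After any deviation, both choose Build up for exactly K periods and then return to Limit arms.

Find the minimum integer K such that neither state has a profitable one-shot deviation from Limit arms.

Need Σ_{k=1}^{K} β^k ≥ (29−18)/(18−10) = 1.3750 at β = 3/4.
At K = 2 the sum is 1.3125 < 1.3750; at K = 3 it is 1.7344 ≥ 1.3750.
So the minimum punishment length is K = 3.

3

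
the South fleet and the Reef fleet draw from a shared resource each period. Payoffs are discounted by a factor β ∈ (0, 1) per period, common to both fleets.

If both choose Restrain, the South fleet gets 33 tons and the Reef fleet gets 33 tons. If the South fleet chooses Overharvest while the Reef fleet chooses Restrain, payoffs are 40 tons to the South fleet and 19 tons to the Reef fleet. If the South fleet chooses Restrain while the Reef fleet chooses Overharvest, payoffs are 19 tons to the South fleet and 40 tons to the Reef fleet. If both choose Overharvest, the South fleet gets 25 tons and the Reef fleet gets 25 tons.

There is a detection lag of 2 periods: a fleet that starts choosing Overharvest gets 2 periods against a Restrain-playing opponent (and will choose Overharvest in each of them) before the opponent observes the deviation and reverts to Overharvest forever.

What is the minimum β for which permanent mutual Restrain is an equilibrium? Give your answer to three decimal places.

0.683

A deviator earns 40 for 2 periods, then 25 forever; cooperating earns 33 forever. Multiplying the IC by (1−β):
33 ≥ 40(1−β^2) + 25β^2, so 15·β^2 ≥ 7 and β^2 ≥ 7/15.
β ≥ (7/15)^(1/2) ≈ 0.683.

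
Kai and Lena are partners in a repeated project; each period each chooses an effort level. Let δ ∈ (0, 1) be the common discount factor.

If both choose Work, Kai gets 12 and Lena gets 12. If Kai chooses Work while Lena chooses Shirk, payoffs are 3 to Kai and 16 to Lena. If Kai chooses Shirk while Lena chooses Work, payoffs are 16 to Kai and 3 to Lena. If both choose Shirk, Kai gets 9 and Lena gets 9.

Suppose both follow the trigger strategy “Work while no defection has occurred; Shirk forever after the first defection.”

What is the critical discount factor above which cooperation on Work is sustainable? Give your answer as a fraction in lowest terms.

4/7

Under grim trigger the critical discount factor is (T−C)/(T−P) with T = 16, C = 12, P = 9.
δ* = (16−12)/(16−9) = 4/7.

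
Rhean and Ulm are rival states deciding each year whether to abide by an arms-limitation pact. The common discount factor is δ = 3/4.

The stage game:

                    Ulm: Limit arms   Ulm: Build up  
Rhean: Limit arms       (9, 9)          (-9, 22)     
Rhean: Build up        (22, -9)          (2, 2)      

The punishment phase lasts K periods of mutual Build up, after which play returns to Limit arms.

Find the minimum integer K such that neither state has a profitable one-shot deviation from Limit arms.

4

No profitable deviation requires (9−2)(δ+…+δ^K) ≥ 22−9, i.e. δ+…+δ^K ≥ 13/7 ≈ 1.8571.
With δ = 3/4, the partial sums are K=1: 0.7500, K=2: 1.3125, K=3: 1.7344, K=4: 2.0508.
K = 4 is the first length at which the sum reaches 1.8571.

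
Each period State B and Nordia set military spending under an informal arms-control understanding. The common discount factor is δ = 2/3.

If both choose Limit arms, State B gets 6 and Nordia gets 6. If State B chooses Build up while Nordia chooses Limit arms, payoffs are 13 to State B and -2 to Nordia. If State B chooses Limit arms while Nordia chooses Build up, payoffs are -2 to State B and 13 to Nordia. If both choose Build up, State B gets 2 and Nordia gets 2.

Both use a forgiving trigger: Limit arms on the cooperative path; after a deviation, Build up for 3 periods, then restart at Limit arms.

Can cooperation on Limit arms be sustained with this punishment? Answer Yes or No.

No

A one-shot deviation gives 13 now, then 2 for 3 periods, then back to 6.
Gain from deviating: (13−6) today; loss: (6−2) in each of the next 3 periods.
No-deviation condition: (6−2)(δ+…+δ^3) ≥ 13−6, i.e. δ+…+δ^3 ≥ 7/4.
At δ = 2/3: δ+…+δ^3 = 1.4074 < 1.7500.
So cooperation is not sustainable.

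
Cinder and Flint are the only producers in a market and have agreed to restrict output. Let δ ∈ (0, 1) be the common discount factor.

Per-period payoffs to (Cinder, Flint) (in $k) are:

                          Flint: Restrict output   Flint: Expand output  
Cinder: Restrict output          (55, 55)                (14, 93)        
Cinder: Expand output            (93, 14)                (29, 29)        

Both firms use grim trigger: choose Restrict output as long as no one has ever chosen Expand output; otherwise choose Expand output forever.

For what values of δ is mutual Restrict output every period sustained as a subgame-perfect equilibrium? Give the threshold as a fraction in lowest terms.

19/32

Cooperation forever yields 55 each period: 55/(1−δ).
Deviating yields 93 once, then 29 forever: 93 + 29δ/(1−δ).
No profitable deviation requires 55/(1−δ) ≥ 93 + 29δ/(1−δ).
Multiplying by (1−δ): 55 ≥ 93(1−δ) + 29δ = 93 − 64δ.
So 64δ ≥ 38, i.e. δ ≥ 38/64 = 19/32.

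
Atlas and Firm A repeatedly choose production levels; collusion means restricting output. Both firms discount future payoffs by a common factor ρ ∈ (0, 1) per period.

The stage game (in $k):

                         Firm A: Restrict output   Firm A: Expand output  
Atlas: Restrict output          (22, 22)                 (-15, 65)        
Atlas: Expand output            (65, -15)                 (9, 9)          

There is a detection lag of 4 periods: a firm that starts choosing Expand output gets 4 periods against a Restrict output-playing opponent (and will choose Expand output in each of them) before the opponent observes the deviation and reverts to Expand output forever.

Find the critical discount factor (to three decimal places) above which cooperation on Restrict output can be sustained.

Deviating for the 4 undetected periods gains 65−22 = 43 per period over cooperation, then loses 22−9 = 13 per period forever once punishment starts.
Gain: 43(1 + ρ + … + ρ^3); loss: 13·ρ^4/(1−ρ).
No profitable deviation ⇔ 43(1−ρ^4) ≤ 13·ρ^4, i.e. ρ^4 ≥ 43/(43+13) = 43/56.
Hence ρ ≥ (43/56)^(1/4) ≈ 0.936.

0.936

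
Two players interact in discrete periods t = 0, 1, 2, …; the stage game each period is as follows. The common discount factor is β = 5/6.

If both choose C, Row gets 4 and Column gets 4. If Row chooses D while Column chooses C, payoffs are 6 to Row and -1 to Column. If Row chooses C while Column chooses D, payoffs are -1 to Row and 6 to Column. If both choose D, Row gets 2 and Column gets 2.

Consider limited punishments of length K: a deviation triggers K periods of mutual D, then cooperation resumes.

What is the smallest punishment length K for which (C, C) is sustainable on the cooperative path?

2

No profitable deviation requires (4−2)(β+…+β^K) ≥ 6−4, i.e. β+…+β^K ≥ 1 ≈ 1.0000.
With β = 5/6, the partial sums are K=1: 0.8333, K=2: 1.5278.
K = 2 is the first length at which the sum reaches 1.0000.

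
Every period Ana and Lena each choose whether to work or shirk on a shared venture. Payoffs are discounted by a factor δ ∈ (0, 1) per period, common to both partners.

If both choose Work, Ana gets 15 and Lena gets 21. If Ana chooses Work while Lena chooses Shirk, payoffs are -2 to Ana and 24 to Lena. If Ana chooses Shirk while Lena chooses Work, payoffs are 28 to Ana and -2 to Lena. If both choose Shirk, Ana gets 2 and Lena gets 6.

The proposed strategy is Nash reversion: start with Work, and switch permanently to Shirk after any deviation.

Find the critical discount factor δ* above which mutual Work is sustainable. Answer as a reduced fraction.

1/2

Ana: cooperation gives 15 each period; deviation gives 28 once then 2 forever.
  15/(1−δ) ≥ 28 + 2δ/(1−δ) ⇒ δ ≥ 13/26 = 1/2.
Lena: cooperation gives 21 each period; deviation gives 24 once then 6 forever.
  δ ≥ 3/18 = 1/6.
Both must hold, so the binding constraint is Ana's: δ ≥ 1/2.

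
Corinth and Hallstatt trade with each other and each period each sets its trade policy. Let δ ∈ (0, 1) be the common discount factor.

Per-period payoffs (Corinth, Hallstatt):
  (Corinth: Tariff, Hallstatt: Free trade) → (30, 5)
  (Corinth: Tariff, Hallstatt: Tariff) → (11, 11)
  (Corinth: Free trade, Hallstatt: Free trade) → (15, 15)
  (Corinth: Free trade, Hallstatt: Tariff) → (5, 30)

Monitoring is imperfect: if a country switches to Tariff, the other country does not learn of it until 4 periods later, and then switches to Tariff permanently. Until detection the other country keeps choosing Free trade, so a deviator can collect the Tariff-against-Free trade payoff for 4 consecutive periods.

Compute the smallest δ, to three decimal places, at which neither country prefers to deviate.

The best deviation is to choose Tariff for all 4 undetected periods, earning 30 each, then 11 forever once detected.
Deviation value: 30(1−δ^4)/(1−δ) + 11δ^4/(1−δ); cooperation value: 15/(1−δ).
IC: 15 ≥ 30(1−δ^4) + 11δ^4 = 30 − 19δ^4.
So δ^4 ≥ 15/19, giving δ ≥ (15/19)^(1/4) ≈ 0.943.

0.943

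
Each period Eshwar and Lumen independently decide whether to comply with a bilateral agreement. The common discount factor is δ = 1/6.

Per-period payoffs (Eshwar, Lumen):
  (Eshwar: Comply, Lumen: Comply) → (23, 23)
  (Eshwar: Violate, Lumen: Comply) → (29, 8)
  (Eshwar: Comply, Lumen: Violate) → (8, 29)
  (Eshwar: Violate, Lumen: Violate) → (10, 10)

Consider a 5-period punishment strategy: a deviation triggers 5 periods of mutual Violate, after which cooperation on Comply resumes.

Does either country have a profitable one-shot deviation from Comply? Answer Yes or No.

Yes

IC: δ+…+δ^5 ≥ (29−23)/(23−10) = 6/13.
At δ = 1/6: partial sum = 0.2000 < 0.4615. Cooperation not sustainable.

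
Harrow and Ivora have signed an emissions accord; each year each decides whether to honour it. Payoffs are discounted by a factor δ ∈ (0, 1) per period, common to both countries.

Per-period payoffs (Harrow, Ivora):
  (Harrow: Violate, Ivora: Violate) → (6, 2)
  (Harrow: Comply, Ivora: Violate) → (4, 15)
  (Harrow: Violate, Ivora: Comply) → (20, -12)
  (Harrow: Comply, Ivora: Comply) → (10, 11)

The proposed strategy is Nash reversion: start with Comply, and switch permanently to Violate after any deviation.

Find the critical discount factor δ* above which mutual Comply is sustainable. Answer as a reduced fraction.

For Harrow: deviation gain 20−10 = 10, per-period punishment loss 10−6 = 4. IC gives δ ≥ 10/14 = 5/7.
For Ivora: gain 4, loss 9 per period, so δ ≥ 4/13.
The tighter constraint is Harrow's, so cooperation needs δ ≥ 5/7.

5/7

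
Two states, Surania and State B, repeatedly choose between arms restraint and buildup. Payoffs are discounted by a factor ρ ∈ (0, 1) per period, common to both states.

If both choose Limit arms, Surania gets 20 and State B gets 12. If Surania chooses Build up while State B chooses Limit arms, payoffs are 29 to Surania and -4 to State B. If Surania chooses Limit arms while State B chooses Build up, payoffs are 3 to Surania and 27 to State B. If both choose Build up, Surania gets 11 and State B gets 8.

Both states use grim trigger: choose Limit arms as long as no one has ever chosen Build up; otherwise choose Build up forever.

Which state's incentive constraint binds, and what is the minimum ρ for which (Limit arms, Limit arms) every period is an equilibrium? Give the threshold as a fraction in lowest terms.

Surania: cooperation gives 20 each period; deviation gives 29 once then 11 forever.
  20/(1−ρ) ≥ 29 + 11ρ/(1−ρ) ⇒ ρ ≥ 9/18 = 1/2.
State B: cooperation gives 12 each period; deviation gives 27 once then 8 forever.
  ρ ≥ 15/19.
Both must hold, so the binding constraint is State B's: ρ ≥ 15/19.

State B; ρ ≥ 15/19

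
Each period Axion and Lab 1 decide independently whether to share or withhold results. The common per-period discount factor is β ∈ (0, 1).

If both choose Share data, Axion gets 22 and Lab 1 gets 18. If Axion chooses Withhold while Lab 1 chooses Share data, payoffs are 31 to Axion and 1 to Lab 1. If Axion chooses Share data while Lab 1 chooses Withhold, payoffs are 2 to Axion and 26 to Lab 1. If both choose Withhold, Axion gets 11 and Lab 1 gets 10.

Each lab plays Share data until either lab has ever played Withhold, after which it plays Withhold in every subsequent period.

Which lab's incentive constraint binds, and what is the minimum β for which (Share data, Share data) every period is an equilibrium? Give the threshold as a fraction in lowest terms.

Lab 1; β ≥ 1/2

Axion's threshold: (31−22)/(31−11) = 9/20.
Lab 1's threshold: (26−18)/(26−10) = 1/2.
9/20 < 1/2, so Lab 1 binds and β* = 1/2.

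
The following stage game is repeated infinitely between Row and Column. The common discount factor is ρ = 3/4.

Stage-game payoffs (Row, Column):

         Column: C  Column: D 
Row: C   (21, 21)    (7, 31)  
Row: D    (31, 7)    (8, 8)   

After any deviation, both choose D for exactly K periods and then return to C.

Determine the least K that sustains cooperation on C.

2

IC: ρ(1−ρ^K)/(1−ρ) ≥ (31−21)/(21−8) = 10/13.
With ρ = 3/4: need 1 − ρ^K ≥ 10/13·(1−3/4)/(3/4), i.e. ρ^K ≤ 0.7436.
Since (3/4)^1 = 0.7500 and (3/4)^2 = 0.5625, the smallest such K is 2.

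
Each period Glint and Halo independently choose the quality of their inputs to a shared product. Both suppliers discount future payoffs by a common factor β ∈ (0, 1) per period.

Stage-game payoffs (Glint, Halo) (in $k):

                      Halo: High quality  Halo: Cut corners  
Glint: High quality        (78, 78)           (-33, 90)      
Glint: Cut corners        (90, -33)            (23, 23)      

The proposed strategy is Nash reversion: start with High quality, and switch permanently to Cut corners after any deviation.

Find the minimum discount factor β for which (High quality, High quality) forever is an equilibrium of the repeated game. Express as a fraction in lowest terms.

78/(1−β) ≥ 90 + 23β/(1−β)
78 ≥ 90 − 67β
β ≥ 12/67.

12/67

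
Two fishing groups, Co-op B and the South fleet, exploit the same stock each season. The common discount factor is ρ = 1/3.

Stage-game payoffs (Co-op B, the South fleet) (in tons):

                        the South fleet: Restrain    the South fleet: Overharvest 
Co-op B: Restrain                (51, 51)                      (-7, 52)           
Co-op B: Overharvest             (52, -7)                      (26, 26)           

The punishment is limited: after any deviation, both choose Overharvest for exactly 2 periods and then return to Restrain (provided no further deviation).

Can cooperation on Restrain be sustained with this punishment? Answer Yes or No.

Yes

IC: ρ+…+ρ^2 ≥ (52−51)/(51−26) = 1/25.
At ρ = 1/3: partial sum = 0.4444 ≥ 0.0400. Cooperation sustainable.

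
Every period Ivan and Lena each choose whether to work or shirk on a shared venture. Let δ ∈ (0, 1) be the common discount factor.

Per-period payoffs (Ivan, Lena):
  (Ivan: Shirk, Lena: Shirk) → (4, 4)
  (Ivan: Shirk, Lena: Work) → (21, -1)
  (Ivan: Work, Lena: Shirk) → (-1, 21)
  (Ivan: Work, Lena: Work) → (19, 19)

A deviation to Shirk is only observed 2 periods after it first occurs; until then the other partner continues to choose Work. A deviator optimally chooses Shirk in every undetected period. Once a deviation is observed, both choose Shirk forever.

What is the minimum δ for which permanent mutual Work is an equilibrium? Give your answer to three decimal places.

0.343

Deviating for the 2 undetected periods gains 21−19 = 2 per period over cooperation, then loses 19−4 = 15 per period forever once punishment starts.
Gain: 2(1 + δ + … + δ^1); loss: 15·δ^2/(1−δ).
No profitable deviation ⇔ 2(1−δ^2) ≤ 15·δ^2, i.e. δ^2 ≥ 2/(2+15) = 2/17.
Hence δ ≥ (2/17)^(1/2) ≈ 0.343.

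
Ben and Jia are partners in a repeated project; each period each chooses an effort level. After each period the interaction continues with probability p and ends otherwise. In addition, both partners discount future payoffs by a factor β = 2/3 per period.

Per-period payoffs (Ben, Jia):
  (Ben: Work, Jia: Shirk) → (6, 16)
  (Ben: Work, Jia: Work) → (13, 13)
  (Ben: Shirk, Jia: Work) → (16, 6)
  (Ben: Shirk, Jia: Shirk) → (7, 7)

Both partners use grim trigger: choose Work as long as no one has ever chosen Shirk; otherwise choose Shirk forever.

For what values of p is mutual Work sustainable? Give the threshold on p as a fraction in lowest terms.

Expected continuation weight on next period's payoff is β·p = 2/3·p, which plays the role of the discount factor.
Cooperation requires 2/3·p ≥ (16−13)/(16−7) = 1/3, hence p ≥ 1/2.

1/2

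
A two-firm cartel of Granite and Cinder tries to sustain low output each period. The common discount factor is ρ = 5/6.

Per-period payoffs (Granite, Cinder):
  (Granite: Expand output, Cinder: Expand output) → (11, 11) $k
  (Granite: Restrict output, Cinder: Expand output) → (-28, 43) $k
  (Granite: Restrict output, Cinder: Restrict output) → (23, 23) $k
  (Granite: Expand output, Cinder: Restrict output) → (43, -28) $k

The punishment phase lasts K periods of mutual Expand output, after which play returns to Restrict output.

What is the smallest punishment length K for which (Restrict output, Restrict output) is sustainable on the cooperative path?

Need Σ_{k=1}^{K} ρ^k ≥ (43−23)/(23−11) = 1.6667 at ρ = 5/6.
At K = 2 the sum is 1.5278 < 1.6667; at K = 3 it is 2.1065 ≥ 1.6667.
So the minimum punishment length is K = 3.

3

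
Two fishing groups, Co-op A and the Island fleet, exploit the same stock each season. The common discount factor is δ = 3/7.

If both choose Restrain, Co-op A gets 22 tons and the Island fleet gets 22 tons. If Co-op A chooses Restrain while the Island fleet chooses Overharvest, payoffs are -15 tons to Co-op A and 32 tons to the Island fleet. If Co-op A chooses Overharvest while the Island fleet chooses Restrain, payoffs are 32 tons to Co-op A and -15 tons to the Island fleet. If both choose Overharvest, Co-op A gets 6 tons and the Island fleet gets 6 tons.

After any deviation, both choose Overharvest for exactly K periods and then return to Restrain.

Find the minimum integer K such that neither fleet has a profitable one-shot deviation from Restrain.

No profitable deviation requires (22−6)(δ+…+δ^K) ≥ 32−22, i.e. δ+…+δ^K ≥ 5/8 ≈ 0.6250.
With δ = 3/7, the partial sums are K=1: 0.4286, K=2: 0.6122, K=3: 0.6910.
K = 3 is the first length at which the sum reaches 0.6250.

3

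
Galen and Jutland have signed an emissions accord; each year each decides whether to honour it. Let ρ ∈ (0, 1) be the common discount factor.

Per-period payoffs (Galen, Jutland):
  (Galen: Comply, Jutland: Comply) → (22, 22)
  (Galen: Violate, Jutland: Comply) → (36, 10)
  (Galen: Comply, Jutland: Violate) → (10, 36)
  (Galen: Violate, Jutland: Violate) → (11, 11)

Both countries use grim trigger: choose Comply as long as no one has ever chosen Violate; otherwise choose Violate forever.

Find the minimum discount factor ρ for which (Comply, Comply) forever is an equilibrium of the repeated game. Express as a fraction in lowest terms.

14/25

Under grim trigger the critical discount factor is (T−C)/(T−P) with T = 36, C = 22, P = 11.
ρ* = (36−22)/(36−11) = 14/25.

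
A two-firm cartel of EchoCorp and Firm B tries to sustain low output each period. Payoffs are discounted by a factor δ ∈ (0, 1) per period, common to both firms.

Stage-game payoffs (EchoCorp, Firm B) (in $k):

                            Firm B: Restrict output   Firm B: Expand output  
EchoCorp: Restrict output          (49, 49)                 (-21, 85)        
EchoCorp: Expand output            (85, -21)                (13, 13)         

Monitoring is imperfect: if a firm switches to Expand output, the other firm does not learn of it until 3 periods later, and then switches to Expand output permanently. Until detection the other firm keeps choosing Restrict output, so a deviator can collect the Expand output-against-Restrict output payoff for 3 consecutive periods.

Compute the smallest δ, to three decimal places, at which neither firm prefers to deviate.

Deviating for the 3 undetected periods gains 85−49 = 36 per period over cooperation, then loses 49−13 = 36 per period forever once punishment starts.
Gain: 36(1 + δ + … + δ^2); loss: 36·δ^3/(1−δ).
No profitable deviation ⇔ 36(1−δ^3) ≤ 36·δ^3, i.e. δ^3 ≥ 36/(36+36) = 1/2.
Hence δ ≥ (1/2)^(1/3) ≈ 0.794.

0.794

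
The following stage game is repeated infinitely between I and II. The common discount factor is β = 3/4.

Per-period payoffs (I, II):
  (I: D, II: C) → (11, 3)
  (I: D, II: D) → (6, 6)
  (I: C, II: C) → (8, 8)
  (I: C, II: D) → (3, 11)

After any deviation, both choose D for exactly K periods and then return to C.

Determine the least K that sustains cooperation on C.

3

IC: β(1−β^K)/(1−β) ≥ (11−8)/(8−6) = 3/2.
With β = 3/4: need 1 − β^K ≥ 3/2·(1−3/4)/(3/4), i.e. β^K ≤ 0.5000.
Since (3/4)^2 = 0.5625 and (3/4)^3 = 0.4219, the smallest such K is 3.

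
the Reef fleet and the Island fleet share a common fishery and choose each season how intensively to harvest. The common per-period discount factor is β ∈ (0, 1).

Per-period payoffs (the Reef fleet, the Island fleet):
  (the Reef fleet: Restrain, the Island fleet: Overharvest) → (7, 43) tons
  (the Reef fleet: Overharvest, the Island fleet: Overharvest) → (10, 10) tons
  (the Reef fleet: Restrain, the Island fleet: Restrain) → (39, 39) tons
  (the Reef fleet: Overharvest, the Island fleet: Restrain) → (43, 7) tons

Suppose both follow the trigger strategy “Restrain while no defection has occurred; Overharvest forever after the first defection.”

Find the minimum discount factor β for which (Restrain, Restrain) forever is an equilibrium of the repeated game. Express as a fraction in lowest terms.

4/33

Under grim trigger the critical discount factor is (T−C)/(T−P) with T = 43, C = 39, P = 10.
β* = (43−39)/(43−10) = 4/33.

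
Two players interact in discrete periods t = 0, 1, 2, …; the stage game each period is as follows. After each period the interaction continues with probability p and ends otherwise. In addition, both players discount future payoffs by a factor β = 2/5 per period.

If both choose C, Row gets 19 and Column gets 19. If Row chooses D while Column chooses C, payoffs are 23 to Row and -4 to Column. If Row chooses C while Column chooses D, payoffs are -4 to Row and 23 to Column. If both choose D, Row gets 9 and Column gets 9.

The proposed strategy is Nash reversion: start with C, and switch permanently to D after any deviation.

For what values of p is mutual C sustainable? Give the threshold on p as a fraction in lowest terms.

Expected continuation weight on next period's payoff is β·p = 2/5·p, which plays the role of the discount factor.
Cooperation requires 2/5·p ≥ (23−19)/(23−9) = 2/7, hence p ≥ 5/7.

5/7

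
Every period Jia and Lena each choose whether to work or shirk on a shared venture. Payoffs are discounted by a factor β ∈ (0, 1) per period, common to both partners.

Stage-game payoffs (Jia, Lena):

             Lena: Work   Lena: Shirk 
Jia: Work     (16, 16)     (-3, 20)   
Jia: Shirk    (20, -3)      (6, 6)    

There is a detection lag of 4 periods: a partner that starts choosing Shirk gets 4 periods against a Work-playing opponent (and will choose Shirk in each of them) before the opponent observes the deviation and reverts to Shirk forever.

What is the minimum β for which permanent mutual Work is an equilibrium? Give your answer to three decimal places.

0.731

A deviator earns 20 for 4 periods, then 6 forever; cooperating earns 16 forever. Multiplying the IC by (1−β):
16 ≥ 20(1−β^4) + 6β^4, so 14·β^4 ≥ 4 and β^4 ≥ 2/7.
β ≥ (2/7)^(1/4) ≈ 0.731.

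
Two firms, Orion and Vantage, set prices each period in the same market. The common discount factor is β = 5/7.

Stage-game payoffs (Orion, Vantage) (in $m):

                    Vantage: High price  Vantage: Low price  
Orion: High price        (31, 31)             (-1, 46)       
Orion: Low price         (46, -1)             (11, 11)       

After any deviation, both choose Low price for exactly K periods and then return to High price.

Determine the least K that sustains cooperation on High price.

No profitable deviation requires (31−11)(β+…+β^K) ≥ 46−31, i.e. β+…+β^K ≥ 3/4 ≈ 0.7500.
With β = 5/7, the partial sums are K=1: 0.7143, K=2: 1.2245.
K = 2 is the first length at which the sum reaches 0.7500.

2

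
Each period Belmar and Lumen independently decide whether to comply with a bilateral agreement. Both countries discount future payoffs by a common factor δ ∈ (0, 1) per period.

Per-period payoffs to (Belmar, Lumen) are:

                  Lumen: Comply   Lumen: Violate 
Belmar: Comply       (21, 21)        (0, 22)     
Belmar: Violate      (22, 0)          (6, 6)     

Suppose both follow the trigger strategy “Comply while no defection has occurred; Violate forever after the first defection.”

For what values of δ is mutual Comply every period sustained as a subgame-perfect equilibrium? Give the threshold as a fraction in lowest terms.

One-period gain from deviating is 22 − 21 = 1. The loss is 21 − 6 = 15 in every subsequent period, with present value 15·δ/(1−δ).
Deviation is unprofitable when 15·δ/(1−δ) ≥ 1, i.e. δ/(1−δ) ≥ 1/15.
Equivalently δ ≥ 1/(1+15) = 1/16.

1/16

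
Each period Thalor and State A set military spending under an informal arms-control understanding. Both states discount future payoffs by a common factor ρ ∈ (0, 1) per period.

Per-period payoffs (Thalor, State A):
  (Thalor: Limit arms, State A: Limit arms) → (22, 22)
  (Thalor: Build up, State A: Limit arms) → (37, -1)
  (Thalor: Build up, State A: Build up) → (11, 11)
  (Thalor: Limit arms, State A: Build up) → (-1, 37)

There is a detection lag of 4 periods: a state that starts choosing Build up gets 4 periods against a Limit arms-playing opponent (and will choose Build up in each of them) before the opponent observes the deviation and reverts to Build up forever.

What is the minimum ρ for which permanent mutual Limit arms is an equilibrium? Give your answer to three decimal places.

0.872

The best deviation is to choose Build up for all 4 undetected periods, earning 37 each, then 11 forever once detected.
Deviation value: 37(1−ρ^4)/(1−ρ) + 11ρ^4/(1−ρ); cooperation value: 22/(1−ρ).
IC: 22 ≥ 37(1−ρ^4) + 11ρ^4 = 37 − 26ρ^4.
So ρ^4 ≥ 15/26, giving ρ ≥ (15/26)^(1/4) ≈ 0.872.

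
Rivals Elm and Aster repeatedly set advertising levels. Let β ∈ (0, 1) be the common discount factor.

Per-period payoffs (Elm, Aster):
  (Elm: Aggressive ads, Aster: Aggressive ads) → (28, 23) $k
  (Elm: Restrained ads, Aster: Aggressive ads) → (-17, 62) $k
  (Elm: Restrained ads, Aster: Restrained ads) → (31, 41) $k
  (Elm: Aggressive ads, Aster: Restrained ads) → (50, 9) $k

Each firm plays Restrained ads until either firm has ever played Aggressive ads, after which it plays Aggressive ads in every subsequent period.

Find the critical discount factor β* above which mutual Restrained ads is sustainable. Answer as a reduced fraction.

19/22

Elm: cooperation gives 31 each period; deviation gives 50 once then 28 forever.
  31/(1−β) ≥ 50 + 28β/(1−β) ⇒ β ≥ 19/22.
Aster: cooperation gives 41 each period; deviation gives 62 once then 23 forever.
  β ≥ 21/39 = 7/13.
Both must hold, so the binding constraint is Elm's: β ≥ 19/22.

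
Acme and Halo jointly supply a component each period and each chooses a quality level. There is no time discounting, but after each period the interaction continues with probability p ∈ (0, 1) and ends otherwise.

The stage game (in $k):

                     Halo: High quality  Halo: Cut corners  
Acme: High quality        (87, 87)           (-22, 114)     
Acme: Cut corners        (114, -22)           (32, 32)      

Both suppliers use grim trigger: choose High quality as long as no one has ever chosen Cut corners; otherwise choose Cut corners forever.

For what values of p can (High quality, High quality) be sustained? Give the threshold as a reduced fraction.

With no time discounting, the continuation probability p plays the role of the discount factor.
Grim-trigger IC: 87/(1−p) ≥ 114 + 32p/(1−p) ⇒ p ≥ (114−87)/(114−32) = 27/82.

27/82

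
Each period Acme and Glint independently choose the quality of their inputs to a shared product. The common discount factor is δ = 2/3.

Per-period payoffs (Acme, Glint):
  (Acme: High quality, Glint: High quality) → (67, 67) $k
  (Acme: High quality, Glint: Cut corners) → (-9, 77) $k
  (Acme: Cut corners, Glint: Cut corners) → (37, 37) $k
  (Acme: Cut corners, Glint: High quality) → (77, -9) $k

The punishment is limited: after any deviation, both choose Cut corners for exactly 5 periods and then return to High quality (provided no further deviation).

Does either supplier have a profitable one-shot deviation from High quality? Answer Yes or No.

Comparing payoff streams over the 6 periods until play realigns: cooperate → 67(1+δ+…+δ^5); deviate → 77 + 37(δ+…+δ^5).
Cooperation is sustained iff (67−37)(δ+…+δ^5) ≥ 77−67.
δ+…+δ^5 = 2/3·(1−(2/3)^5)/(1−2/3) = 1.7366, and (77−67)/(67−37) = 0.3333.
1.7366 ≥ 0.3333, so cooperation is sustainable.

No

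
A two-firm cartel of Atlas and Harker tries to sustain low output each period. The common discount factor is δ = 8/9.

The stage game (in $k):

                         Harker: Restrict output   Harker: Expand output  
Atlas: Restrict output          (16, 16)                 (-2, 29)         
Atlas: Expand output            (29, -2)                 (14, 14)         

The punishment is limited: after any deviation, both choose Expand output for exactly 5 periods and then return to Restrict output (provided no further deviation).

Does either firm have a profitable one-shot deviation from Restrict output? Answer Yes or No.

Yes

IC: δ+…+δ^5 ≥ (29−16)/(16−14) = 13/2.
At δ = 8/9: partial sum = 3.5606 < 6.5000. Cooperation not sustainable.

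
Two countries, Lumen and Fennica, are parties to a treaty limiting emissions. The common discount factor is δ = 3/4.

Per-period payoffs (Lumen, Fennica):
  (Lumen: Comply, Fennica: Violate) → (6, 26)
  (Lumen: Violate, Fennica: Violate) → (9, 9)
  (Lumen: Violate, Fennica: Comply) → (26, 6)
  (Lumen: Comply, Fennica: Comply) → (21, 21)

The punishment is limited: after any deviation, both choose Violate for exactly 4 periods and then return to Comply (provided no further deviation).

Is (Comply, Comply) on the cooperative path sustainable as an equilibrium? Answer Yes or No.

A one-shot deviation gives 26 now, then 9 for 4 periods, then back to 21.
Gain from deviating: (26−21) today; loss: (21−9) in each of the next 4 periods.
No-deviation condition: (21−9)(δ+…+δ^4) ≥ 26−21, i.e. δ+…+δ^4 ≥ 5/12.
At δ = 3/4: δ+…+δ^4 = 2.0508 ≥ 0.4167.
So cooperation is sustainable.

Yes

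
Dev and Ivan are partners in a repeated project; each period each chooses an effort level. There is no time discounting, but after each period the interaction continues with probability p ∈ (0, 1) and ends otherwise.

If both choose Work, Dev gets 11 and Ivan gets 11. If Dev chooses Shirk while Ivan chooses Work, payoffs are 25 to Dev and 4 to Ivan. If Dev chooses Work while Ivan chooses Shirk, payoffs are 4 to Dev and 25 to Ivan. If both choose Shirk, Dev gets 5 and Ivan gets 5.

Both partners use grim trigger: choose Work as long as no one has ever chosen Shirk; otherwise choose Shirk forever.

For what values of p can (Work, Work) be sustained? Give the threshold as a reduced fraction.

7/10

With no time discounting, the continuation probability p plays the role of the discount factor.
Grim-trigger IC: 11/(1−p) ≥ 25 + 5p/(1−p) ⇒ p ≥ (25−11)/(25−5) = 7/10.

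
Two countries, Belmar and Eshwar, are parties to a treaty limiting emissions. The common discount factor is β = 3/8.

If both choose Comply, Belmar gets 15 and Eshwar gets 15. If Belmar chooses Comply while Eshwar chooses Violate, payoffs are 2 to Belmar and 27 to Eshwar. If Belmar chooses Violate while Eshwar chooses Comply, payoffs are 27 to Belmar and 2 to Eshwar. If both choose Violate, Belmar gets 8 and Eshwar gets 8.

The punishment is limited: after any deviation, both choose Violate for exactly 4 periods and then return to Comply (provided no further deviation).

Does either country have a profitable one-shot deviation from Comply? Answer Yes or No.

Yes

Comparing payoff streams over the 5 periods until play realigns: cooperate → 15(1+β+…+β^4); deviate → 27 + 8(β+…+β^4).
Cooperation is sustained iff (15−8)(β+…+β^4) ≥ 27−15.
β+…+β^4 = 3/8·(1−(3/8)^4)/(1−3/8) = 0.5881, and (27−15)/(15−8) = 1.7143.
0.5881 < 1.7143, so cooperation is not sustainable.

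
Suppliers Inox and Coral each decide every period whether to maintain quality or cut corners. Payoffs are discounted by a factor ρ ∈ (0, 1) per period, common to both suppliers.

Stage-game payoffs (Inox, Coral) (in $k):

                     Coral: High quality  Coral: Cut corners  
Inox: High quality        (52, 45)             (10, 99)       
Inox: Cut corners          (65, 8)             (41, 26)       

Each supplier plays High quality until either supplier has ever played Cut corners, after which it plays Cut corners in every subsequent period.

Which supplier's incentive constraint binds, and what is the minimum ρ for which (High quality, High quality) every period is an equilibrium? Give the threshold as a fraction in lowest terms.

Coral; ρ ≥ 54/73

Inox: cooperation gives 52 each period; deviation gives 65 once then 41 forever.
  52/(1−ρ) ≥ 65 + 41ρ/(1−ρ) ⇒ ρ ≥ 13/24.
Coral: cooperation gives 45 each period; deviation gives 99 once then 26 forever.
  ρ ≥ 54/73.
Both must hold, so the binding constraint is Coral's: ρ ≥ 54/73.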